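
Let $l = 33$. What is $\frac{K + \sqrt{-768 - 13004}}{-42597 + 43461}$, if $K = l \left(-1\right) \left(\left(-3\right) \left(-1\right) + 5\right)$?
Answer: $- \frac{11}{36} + \frac{i \sqrt{3443}}{432} \approx -0.30556 + 0.13583 i$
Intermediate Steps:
$K = -264$ ($K = 33 \left(-1\right) \left(\left(-3\right) \left(-1\right) + 5\right) = - 33 \left(3 + 5\right) = \left(-33\right) 8 = -264$)
$\frac{K + \sqrt{-768 - 13004}}{-42597 + 43461} = \frac{-264 + \sqrt{-768 - 13004}}{-42597 + 43461} = \frac{-264 + \sqrt{-13772}}{864} = \left(-264 + 2 i \sqrt{3443}\right) \frac{1}{864} = - \frac{11}{36} + \frac{i \sqrt{3443}}{432}$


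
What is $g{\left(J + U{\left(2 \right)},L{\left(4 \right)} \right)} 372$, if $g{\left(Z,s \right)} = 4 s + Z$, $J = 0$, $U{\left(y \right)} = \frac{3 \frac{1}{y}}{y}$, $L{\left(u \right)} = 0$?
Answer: $279$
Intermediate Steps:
$U{\left(y \right)} = \frac{3}{y^{2}}$
$g{\left(Z,s \right)} = Z + 4 s$
$g{\left(J + U{\left(2 \right)},L{\left(4 \right)} \right)} 372 = \left(\left(0 + \frac{3}{4}\right) + 4 \cdot 0\right) 372 = \left(\left(0 + 3 \cdot \frac{1}{4}\right) + 0\right) 372 = \left(\left(0 + \frac{3}{4}\right) + 0\right) 372 = \left(\frac{3}{4} + 0\right) 372 = \frac{3}{4} \cdot 372 = 279$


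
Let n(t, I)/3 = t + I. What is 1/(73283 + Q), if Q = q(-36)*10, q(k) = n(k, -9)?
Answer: 1/71933 ≈ 1.3902e-5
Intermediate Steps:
n(t, I) = 3*I + 3*t (n(t, I) = 3*(t + I) = 3*(I + t) = 3*I + 3*t)
q(k) = -27 + 3*k (q(k) = 3*(-9) + 3*k = -27 + 3*k)
Q = -1350 (Q = (-27 + 3*(-36))*10 = (-27 - 108)*10 = -135*10 = -1350)
1/(73283 + Q) = 1/(73283 - 1350) = 1/71933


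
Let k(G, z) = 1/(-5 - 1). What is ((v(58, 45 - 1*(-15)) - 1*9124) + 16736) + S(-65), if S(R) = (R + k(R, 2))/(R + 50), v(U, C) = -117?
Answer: 674941/90 ≈ 7499.3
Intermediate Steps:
k(G, z) = -1/6 (k(G, z) = 1/(-6) = -1/6)
S(R) = (-1/6 + R)/(50 + R) (S(R) = (R - 1/6)/(R + 50) = (-1/6 + R)/(50 + R))
((v(58, 45 - 1*(-15)) - 1*9124) + 16736) + S(-65) = ((-117 - 1*9124) + 16736) + (-1/6 - 65)/(50 - 65) = ((-117 - 9124) + 16736) - 391/6/(-15) = (-9241 + 16736) - 1/15*(-391/6) = 7495 + 391/90 = 674941/90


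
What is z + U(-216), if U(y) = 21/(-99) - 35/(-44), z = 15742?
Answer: 188911/12 ≈ 15743.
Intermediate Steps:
U(y) = 7/12 (U(y) = 21*(-1/99) - 35*(-1/44) = -7/33 + 35/44 = 7/12)
z + U(-216) = 15742 + 7/12 = 188911/12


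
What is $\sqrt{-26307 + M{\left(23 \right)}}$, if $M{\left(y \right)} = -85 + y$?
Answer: $i \sqrt{26369} \approx 162.39 i$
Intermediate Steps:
$\sqrt{-26307 + M{\left(23 \right)}} = \sqrt{-26307 + \left(-85 + 23\right)} = \sqrt{-26307 - 62} = \sqrt{-26369} = i \sqrt{26369}$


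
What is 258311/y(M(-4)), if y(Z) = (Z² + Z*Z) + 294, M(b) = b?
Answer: 258311/326 ≈ 792.37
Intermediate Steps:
y(Z) = 294 + 2*Z² (y(Z) = (Z² + Z²) + 294 = 2*Z² + 294 = 294 + 2*Z²)
258311/y(M(-4)) = 258311/(294 + 2*(-4)²) = 258311/(294 + 2*16) = 258311/(294 + 32) = 258311/326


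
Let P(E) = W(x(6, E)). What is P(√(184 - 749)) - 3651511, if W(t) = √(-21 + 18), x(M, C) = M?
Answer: -3651511 + I*√3 ≈ -3.6515e+6 + 1.732*I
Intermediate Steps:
W(t) = I*√3 (W(t) = √(-3) = I*√3)
P(E) = I*√3
P(√(184 - 749)) - 3651511 = I*√3 - 3651511 = -3651511 + I*√3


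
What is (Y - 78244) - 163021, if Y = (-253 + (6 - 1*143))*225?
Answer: -329015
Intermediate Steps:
Y = -87750 (Y = (-253 + (6 - 143))*225 = (-253 - 137)*225 = -390*225 = -87750)
(Y - 78244) - 163021 = (-87750 - 78244) - 163021 = -165994 - 163021 = -329015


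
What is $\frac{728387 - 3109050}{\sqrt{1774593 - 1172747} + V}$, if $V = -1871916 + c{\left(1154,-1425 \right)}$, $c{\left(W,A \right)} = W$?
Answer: $\frac{2226826937603}{1749874929399} + \frac{2380663 \sqrt{601846}}{3499749858798} \approx 1.2731$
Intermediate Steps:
$V = -1870762$ ($V = -1871916 + 1154 = -1870762$)
$\frac{728387 - 3109050}{\sqrt{1774593 - 1172747} + V} = \frac{728387 - 3109050}{\sqrt{1774593 - 1172747} - 1870762} = \frac{728387 - 3109050}{\sqrt{601846} - 1870762} = - \frac{2380663}{-1870762 + \sqrt{601846}}$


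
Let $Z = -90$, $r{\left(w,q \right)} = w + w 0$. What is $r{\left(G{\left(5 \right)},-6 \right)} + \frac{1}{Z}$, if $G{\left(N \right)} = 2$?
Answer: $\frac{179}{90} \approx 1.9889$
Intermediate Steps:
$r{\left(w,q \right)} = w$ ($r{\left(w,q \right)} = w + 0 = w$)
$r{\left(G{\left(5 \right)},-6 \right)} + \frac{1}{Z} = 2 + \frac{1}{-90} = 2 - \frac{1}{90} = \frac{179}{90}$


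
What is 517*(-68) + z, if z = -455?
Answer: -35611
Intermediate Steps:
517*(-68) + z = 517*(-68) - 455 = -35156 - 455 = -35611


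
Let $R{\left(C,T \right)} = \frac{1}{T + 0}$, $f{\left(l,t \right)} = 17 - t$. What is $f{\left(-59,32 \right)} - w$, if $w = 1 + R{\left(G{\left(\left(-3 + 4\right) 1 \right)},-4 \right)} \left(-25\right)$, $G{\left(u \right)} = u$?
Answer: $- \frac{89}{4} \approx -22.25$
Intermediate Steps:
$R{\left(C,T \right)} = \frac{1}{T}$
$w = \frac{29}{4}$ ($w = 1 + \frac{1}{-4} \left(-25\right) = 1 - - \frac{25}{4} = 1 + \frac{25}{4} = \frac{29}{4} \approx 7.25$)
$f{\left(-59,32 \right)} - w = \left(17 - 32\right) - \frac{29}{4} = -15 - \frac{29}{4} = - \frac{89}{4}$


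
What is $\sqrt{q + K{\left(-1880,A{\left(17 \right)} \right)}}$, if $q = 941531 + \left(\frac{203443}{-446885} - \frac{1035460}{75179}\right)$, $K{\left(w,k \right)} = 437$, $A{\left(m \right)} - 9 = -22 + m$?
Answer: $\frac{\sqrt{1063198202229417829510110045}}{33596367415} \approx 970.54$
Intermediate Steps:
$A{\left(m \right)} = -13 + m$ ($A{\left(m \right)} = 9 + \left(-22 + m\right) = -13 + m$)
$q = \frac{31631543382428968}{33596367415}$ ($q = 941531 + \left(203443 \left(- \frac{1}{446885}\right) - \frac{1035460}{75179}\right) = 941531 - \frac{478026183397}{33596367415} = \frac{31631543382428968}{33596367415} \approx 9.4152 \cdot 10^{5}$)
$\sqrt{q + K{\left(-1880,A{\left(17 \right)} \right)}} = \sqrt{\frac{31631543382428968}{33596367415} + 437} = \sqrt{\frac{31646224994989323}{33596367415}} = \frac{\sqrt{1063198202229417829510110045}}{33596367415}$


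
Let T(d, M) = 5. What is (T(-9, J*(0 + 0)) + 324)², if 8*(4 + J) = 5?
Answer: 108241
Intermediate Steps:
J = -27/8 (J = -4 + (⅛)*5 = -4 + 5/8 = -27/8 ≈ -3.3750)
(T(-9, J*(0 + 0)) + 324)² = (5 + 324)² = 329² = 108241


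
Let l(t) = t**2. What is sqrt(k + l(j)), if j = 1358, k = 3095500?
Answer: 4*sqrt(308729) ≈ 2222.5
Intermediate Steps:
sqrt(k + l(j)) = sqrt(3095500 + 1358**2) = sqrt(3095500 + 1844164) = sqrt(4939664) = 4*sqrt(308729)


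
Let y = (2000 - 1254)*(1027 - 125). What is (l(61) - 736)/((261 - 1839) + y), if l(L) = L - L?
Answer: -368/335657 ≈ -0.0010964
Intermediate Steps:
y = 672892 (y = 746*902 = 672892)
l(L) = 0
(l(61) - 736)/((261 - 1839) + y) = (0 - 736)/((261 - 1839) + 672892) = -736/(-1578 + 672892) = -736/671314 = -736*1/671314 = -368/335657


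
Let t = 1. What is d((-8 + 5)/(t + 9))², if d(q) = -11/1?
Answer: 121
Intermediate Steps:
d(q) = -11 (d(q) = -11*1 = -11)
d((-8 + 5)/(t + 9))² = (-11)² = 121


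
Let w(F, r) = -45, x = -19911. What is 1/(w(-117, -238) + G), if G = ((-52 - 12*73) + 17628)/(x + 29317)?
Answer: -4703/203285 ≈ -0.023135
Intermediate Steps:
G = 8350/4703 (G = ((-52 - 12*73) + 17628)/(-19911 + 29317) = ((-52 - 876) + 17628)/9406 = (-928 + 17628)*(1/9406) = 16700*(1/9406) = 8350/4703 ≈ 1.7755)
1/(w(-117, -238) + G) = 1/(-45 + 8350/4703) = 1/(-203285/4703) = -4703/203285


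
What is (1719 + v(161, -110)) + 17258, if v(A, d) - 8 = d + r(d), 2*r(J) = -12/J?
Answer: 1038128/55 ≈ 18875.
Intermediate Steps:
r(J) = -6/J (r(J) = (-12/J)/2 = -6/J)
v(A, d) = 8 + d - 6/d (v(A, d) = 8 + (d - 6/d) = 8 + d - 6/d)
(1719 + v(161, -110)) + 17258 = (1719 + (8 - 110 - 6/(-110))) + 17258 = (1719 + (8 - 110 - 6*(-1/110))) + 17258 = (1719 + (8 - 110 + 3/55)) + 17258 = (1719 - 5607/55) + 17258 = 88938/55 + 17258 = 1038128/55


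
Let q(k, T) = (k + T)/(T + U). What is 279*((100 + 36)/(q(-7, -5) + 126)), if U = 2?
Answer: 18972/65 ≈ 291.88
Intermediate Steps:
q(k, T) = (T + k)/(2 + T) (q(k, T) = (k + T)/(T + 2) = (T + k)/(2 + T))
279*((100 + 36)/(q(-7, -5) + 126)) = 279*((100 + 36)/((-5 - 7)/(2 - 5) + 126)) = 279*(136/(-12/(-3) + 126)) = 279*(136/(-1/3*(-12) + 126)) = 279*(136/(4 + 126)) = 279*(136/130) = 279*(136*(1/130)) = 279*(68/65) = 18972/65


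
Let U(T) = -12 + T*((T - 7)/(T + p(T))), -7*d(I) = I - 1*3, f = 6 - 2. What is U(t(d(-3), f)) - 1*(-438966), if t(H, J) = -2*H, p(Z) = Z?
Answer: 6145295/14 ≈ 4.3895e+5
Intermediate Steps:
f = 4
d(I) = 3/7 - I/7 (d(I) = -(I - 1*3)/7 = -(I - 3)/7 = -(-3 + I)/7 = 3/7 - I/7)
U(T) = -31/2 + T/2 (U(T) = -12 + T*((T - 7)/(T + T)) = -12 + T*((-7 + T)/((2*T))) = -12 + T*((-7 + T)*(1/(2*T))) = -12 + T*((-7 + T)/(2*T)) = -12 + (-7/2 + T/2) = -31/2 + T/2)
U(t(d(-3), f)) - 1*(-438966) = (-31/2 + (-2*(3/7 - ⅐*(-3)))/2) - 1*(-438966) = (-31/2 + (-2*(3/7 + 3/7))/2) + 438966 = (-31/2 + (-2*6/7)/2) + 438966 = (-31/2 + (½)*(-12/7)) + 438966 = (-31/2 - 6/7) + 438966 = -229/14 + 438966 = 6145295/14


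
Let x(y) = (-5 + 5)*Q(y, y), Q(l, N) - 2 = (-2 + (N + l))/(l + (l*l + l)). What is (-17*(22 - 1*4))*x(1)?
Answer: 0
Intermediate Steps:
Q(l, N) = 2 + (-2 + N + l)/(l**2 + 2*l) (Q(l, N) = 2 + (-2 + (N + l))/(l + (l*l + l)) = 2 + (-2 + N + l)/(l + (l**2 + l)) = 2 + (-2 + N + l)/(l + (l + l**2)) = 2 + (-2 + N + l)/(l**2 + 2*l))
x(y) = 0 (x(y) = (-5 + 5)*((-2 + y + 2*y**2 + 5*y)/(y*(2 + y))) = 0*((-2 + 2*y**2 + 6*y)/(y*(2 + y))) = 0)
(-17*(22 - 1*4))*x(1) = -17*(22 - 1*4)*0 = -17*(22 - 4)*0 = -17*18*0 = -306*0 = 0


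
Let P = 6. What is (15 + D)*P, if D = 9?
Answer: 144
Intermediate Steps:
(15 + D)*P = (15 + 9)*6 = 24*6 = 144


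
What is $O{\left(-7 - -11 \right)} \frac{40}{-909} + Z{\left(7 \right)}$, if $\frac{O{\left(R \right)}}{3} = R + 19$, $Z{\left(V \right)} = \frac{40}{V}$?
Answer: $\frac{5680}{2121} \approx 2.678$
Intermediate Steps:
$O{\left(R \right)} = 57 + 3 R$ ($O{\left(R \right)} = 3 \left(R + 19\right) = 3 \left(19 + R\right) = 57 + 3 R$)
$O{\left(-7 - -11 \right)} \frac{40}{-909} + Z{\left(7 \right)} = \left(57 + 3 \left(-7 - -11\right)\right) \frac{40}{-909} + \frac{40}{7} = \left(57 + 3 \left(-7 + 11\right)\right) 40 \left(- \frac{1}{909}\right) + 40 \cdot \frac{1}{7} = \left(57 + 3 \cdot 4\right) \left(- \frac{40}{909}\right) + \frac{40}{7} = \left(57 + 12\right) \left(- \frac{40}{909}\right) + \frac{40}{7} = 69 \left(- \frac{40}{909}\right) + \frac{40}{7} = - \frac{920}{303} + \frac{40}{7} = \frac{5680}{2121}$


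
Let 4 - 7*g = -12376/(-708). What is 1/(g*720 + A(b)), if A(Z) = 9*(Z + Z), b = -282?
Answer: -413/2669028 ≈ -0.00015474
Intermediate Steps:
g = -2386/1239 (g = 4/7 - (-1768)/(-708) = 4/7 - (-1768)*(-1)/708 = 4/7 - ⅐*3094/177 = 4/7 - 442/177 = -2386/1239 ≈ -1.9257)
A(Z) = 18*Z (A(Z) = 9*(2*Z) = 18*Z)
1/(g*720 + A(b)) = 1/(-2386/1239*720 + 18*(-282)) = 1/(-572640/413 - 5076) = 1/(-2669028/413) = -413/2669028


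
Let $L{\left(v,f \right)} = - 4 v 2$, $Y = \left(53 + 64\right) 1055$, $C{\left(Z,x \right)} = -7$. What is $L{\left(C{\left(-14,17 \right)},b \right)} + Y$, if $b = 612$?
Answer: $123491$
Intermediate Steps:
$Y = 123435$ ($Y = 117 \cdot 1055 = 123435$)
$L{\left(v,f \right)} = - 8 v$
$L{\left(C{\left(-14,17 \right)},b \right)} + Y = \left(-8\right) \left(-7\right) + 123435 = 56 + 123435 = 123491$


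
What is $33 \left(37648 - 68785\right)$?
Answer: $-1027521$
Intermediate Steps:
$33 \left(37648 - 68785\right) = 33 \left(-31137\right) = -1027521$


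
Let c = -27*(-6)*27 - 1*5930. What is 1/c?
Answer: -1/1556 ≈ -0.00064267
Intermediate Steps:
c = -1556 (c = 162*27 - 5930 = 4374 - 5930 = -1556)
1/c = 1/(-1556) = -1/1556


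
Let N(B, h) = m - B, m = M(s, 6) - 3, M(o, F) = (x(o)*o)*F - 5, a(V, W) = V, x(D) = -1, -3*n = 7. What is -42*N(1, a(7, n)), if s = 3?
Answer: 1134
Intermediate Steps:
n = -7/3 (n = -⅓*7 = -7/3 ≈ -2.3333)
M(o, F) = -5 - F*o (M(o, F) = (-o)*F - 5 = -F*o - 5 = -5 - F*o)
m = -26 (m = (-5 - 1*6*3) - 3 = (-5 - 18) - 3 = -23 - 3 = -26)
N(B, h) = -26 - B
-42*N(1, a(7, n)) = -42*(-26 - 1*1) = -42*(-26 - 1) = -42*(-27) = 1134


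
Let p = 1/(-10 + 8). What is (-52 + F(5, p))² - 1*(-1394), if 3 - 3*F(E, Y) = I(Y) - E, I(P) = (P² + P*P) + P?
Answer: 34450/9 ≈ 3827.8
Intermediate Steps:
p = -½ (p = 1/(-2) = -½ ≈ -0.50000)
I(P) = P + 2*P² (I(P) = (P² + P²) + P = 2*P² + P = P + 2*P²)
F(E, Y) = 1 + E/3 - Y*(1 + 2*Y)/3 (F(E, Y) = 1 - (Y*(1 + 2*Y) - E)/3 = 1 - (-E + Y*(1 + 2*Y))/3 = 1 + (E/3 - Y*(1 + 2*Y)/3) = 1 + E/3 - Y*(1 + 2*Y)/3)
(-52 + F(5, p))² - 1*(-1394) = (-52 + (1 + (⅓)*5 - ⅓*(-½)*(1 + 2*(-½))))² - 1*(-1394) = (-52 + (1 + 5/3 - ⅓*(-½)*(1 - 1)))² + 1394 = (-52 + (1 + 5/3 - ⅓*(-½)*0))² + 1394 = (-52 + (1 + 5/3 + 0))² + 1394 = (-52 + 8/3)² + 1394 = (-148/3)² + 1394 = 21904/9 + 1394 = 34450/9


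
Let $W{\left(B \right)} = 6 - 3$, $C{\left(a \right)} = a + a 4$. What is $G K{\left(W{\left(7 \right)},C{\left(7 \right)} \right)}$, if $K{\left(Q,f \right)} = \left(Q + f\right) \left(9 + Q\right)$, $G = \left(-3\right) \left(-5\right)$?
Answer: $6840$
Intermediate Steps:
$C{\left(a \right)} = 5 a$ ($C{\left(a \right)} = a + 4 a = 5 a$)
$G = 15$
$W{\left(B \right)} = 3$
$K{\left(Q,f \right)} = \left(9 + Q\right) \left(Q + f\right)$
$G K{\left(W{\left(7 \right)},C{\left(7 \right)} \right)} = 15 \left(3^{2} + 9 \cdot 3 + 9 \cdot 5 \cdot 7 + 3 \cdot 5 \cdot 7\right) = 15 \left(9 + 27 + 9 \cdot 35 + 3 \cdot 35\right) = 15 \left(9 + 27 + 315 + 105\right) = 15 \cdot 456 = 6840$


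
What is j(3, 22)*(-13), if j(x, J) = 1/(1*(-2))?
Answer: 13/2 ≈ 6.5000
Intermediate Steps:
j(x, J) = -½ (j(x, J) = 1/(-2) = -½)
j(3, 22)*(-13) = -½*(-13) = 13/2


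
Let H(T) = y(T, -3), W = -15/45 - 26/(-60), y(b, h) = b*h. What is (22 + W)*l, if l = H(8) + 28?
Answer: 442/5 ≈ 88.400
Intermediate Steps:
W = ⅒ (W = -15*1/45 - 26*(-1/60) = -⅓ + 13/30 = ⅒ ≈ 0.10000)
H(T) = -3*T (H(T) = T*(-3) = -3*T)
l = 4 (l = -3*8 + 28 = -24 + 28 = 4)
(22 + W)*l = (22 + ⅒)*4 = (221/10)*4 = 442/5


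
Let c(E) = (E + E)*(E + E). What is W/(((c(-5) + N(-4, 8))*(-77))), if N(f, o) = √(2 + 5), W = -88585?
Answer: 1265500/109923 - 12655*√7/109923 ≈ 11.208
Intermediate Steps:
N(f, o) = √7
c(E) = 4*E² (c(E) = (2*E)*(2*E) = 4*E²)
W/(((c(-5) + N(-4, 8))*(-77))) = -88585*(-1/(77*(4*(-5)² + √7))) = -88585*(-1/(77*(4*25 + √7))) = -88585*(-1/(77*(100 + √7))) = -88585/(-7700 - 77*√7)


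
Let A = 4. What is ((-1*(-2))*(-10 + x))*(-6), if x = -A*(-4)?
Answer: -72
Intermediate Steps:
x = 16 (x = -1*4*(-4) = -4*(-4) = 16)
((-1*(-2))*(-10 + x))*(-6) = ((-1*(-2))*(-10 + 16))*(-6) = (2*6)*(-6) = 12*(-6) = -72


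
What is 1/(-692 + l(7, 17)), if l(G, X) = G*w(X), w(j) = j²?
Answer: 1/1331 ≈ 0.00075131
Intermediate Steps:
l(G, X) = G*X²
1/(-692 + l(7, 17)) = 1/(-692 + 7*17²) = 1/(-692 + 7*289) = 1/(-692 + 2023) = 1/1331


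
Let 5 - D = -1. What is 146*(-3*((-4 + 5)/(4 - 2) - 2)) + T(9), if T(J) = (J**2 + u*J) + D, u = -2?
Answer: 726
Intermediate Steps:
D = 6 (D = 5 - 1*(-1) = 5 + 1 = 6)
T(J) = 6 + J**2 - 2*J (T(J) = (J**2 - 2*J) + 6 = 6 + J**2 - 2*J)
146*(-3*((-4 + 5)/(4 - 2) - 2)) + T(9) = 146*(-3*((-4 + 5)/(4 - 2) - 2)) + (6 + 9**2 - 2*9) = 146*(-3*(1/2 - 2)) + (6 + 81 - 18) = 146*(-3*(1*(1/2) - 2)) + 69 = 146*(-3*(1/2 - 2)) + 69 = 146*(-3*(-3/2)) + 69 = 146*(9/2) + 69 = 657 + 69 = 726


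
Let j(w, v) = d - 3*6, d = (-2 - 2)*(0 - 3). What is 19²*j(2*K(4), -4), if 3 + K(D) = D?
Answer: -2166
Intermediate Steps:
K(D) = -3 + D
d = 12 (d = -4*(-3) = 12)
j(w, v) = -6 (j(w, v) = 12 - 3*6 = 12 - 18 = -6)
19²*j(2*K(4), -4) = 19²*(-6) = 361*(-6) = -2166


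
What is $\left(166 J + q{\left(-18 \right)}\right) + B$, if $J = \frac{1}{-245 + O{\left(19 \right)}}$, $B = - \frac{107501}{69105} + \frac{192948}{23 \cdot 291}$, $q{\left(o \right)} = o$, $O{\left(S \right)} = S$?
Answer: $\frac{148748855902}{17421577815} \approx 8.5382$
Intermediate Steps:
$B = \frac{4204722449}{154173255}$ ($B = \left(-107501\right) \frac{1}{69105} + \frac{192948}{6693} = - \frac{107501}{69105} + 192948 \cdot \frac{1}{6693} = - \frac{107501}{69105} + \frac{64316}{2231} = \frac{4204722449}{154173255} \approx 27.273$)
$J = - \frac{1}{226}$ ($J = \frac{1}{-245 + 19} = \frac{1}{-226} = - \frac{1}{226} \approx -0.0044248$)
$\left(166 J + q{\left(-18 \right)}\right) + B = \left(166 \left(- \frac{1}{226}\right) - 18\right) + \frac{4204722449}{154173255} = \left(- \frac{83}{113} - 18\right) + \frac{4204722449}{154173255} = - \frac{2117}{113} + \frac{4204722449}{154173255} = \frac{148748855902}{17421577815}$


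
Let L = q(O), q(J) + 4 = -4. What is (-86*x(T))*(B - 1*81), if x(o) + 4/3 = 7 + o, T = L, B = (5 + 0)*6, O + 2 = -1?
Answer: -10234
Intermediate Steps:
O = -3 (O = -2 - 1 = -3)
B = 30 (B = 5*6 = 30)
q(J) = -8 (q(J) = -4 - 4 = -8)
L = -8
T = -8
x(o) = 17/3 + o (x(o) = -4/3 + (7 + o) = 17/3 + o)
(-86*x(T))*(B - 1*81) = (-86*(17/3 - 8))*(30 - 1*81) = (-86*(-7/3))*(30 - 81) = (602/3)*(-51) = -10234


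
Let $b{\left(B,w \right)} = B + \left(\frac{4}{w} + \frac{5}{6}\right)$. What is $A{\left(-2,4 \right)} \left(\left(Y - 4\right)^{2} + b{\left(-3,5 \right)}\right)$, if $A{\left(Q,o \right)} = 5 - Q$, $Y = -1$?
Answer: $\frac{4963}{30} \approx 165.43$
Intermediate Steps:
$b{\left(B,w \right)} = \frac{5}{6} + B + \frac{4}{w}$ ($b{\left(B,w \right)} = B + \left(\frac{4}{w} + 5 \cdot \frac{1}{6}\right) = B + \left(\frac{4}{w} + \frac{5}{6}\right) = B + \left(\frac{5}{6} + \frac{4}{w}\right) = \frac{5}{6} + B + \frac{4}{w}$)
$A{\left(-2,4 \right)} \left(\left(Y - 4\right)^{2} + b{\left(-3,5 \right)}\right) = \left(5 - -2\right) \left(\left(-1 - 4\right)^{2} + \left(\frac{5}{6} - 3 + \frac{4}{5}\right)\right) = \left(5 + 2\right) \left(\left(-5\right)^{2} + \left(\frac{5}{6} - 3 + 4 \cdot \frac{1}{5}\right)\right) = 7 \left(25 + \left(\frac{5}{6} - 3 + \frac{4}{5}\right)\right) = 7 \left(25 - \frac{41}{30}\right) = 7 \cdot \frac{709}{30} = \frac{4963}{30}$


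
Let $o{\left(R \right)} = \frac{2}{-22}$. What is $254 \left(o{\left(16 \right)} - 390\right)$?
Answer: $- \frac{1089914}{11} \approx -99083.0$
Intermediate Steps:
$o{\left(R \right)} = - \frac{1}{11}$ ($o{\left(R \right)} = 2 \left(- \frac{1}{22}\right) = - \frac{1}{11}$)
$254 \left(o{\left(16 \right)} - 390\right) = 254 \left(- \frac{1}{11} - 390\right) = 254 \left(- \frac{4291}{11}\right) = - \frac{1089914}{11}$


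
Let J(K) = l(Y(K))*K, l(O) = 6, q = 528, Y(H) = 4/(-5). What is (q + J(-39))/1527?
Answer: 98/509 ≈ 0.19253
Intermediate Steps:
Y(H) = -⅘ (Y(H) = 4*(-⅕) = -⅘)
J(K) = 6*K
(q + J(-39))/1527 = (528 + 6*(-39))/1527 = (528 - 234)*(1/1527) = 294*(1/1527) = 98/509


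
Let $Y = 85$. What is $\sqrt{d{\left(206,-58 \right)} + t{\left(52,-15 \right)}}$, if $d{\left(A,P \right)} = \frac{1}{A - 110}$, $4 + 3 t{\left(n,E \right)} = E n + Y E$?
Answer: $\frac{i \sqrt{395322}}{24} \approx 26.198 i$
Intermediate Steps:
$t{\left(n,E \right)} = - \frac{4}{3} + \frac{85 E}{3} + \frac{E n}{3}$ ($t{\left(n,E \right)} = - \frac{4}{3} + \frac{E n + 85 E}{3} = - \frac{4}{3} + \frac{85 E + E n}{3} = - \frac{4}{3} + \left(\frac{85 E}{3} + \frac{E n}{3}\right) = - \frac{4}{3} + \frac{85 E}{3} + \frac{E n}{3}$)
$d{\left(A,P \right)} = \frac{1}{-110 + A}$
$\sqrt{d{\left(206,-58 \right)} + t{\left(52,-15 \right)}} = \sqrt{\frac{1}{-110 + 206} + \left(- \frac{4}{3} + \frac{85}{3} \left(-15\right) + \frac{1}{3} \left(-15\right) 52\right)} = \sqrt{\frac{1}{96} - \frac{2059}{3}} = \sqrt{- \frac{65887}{96}} = \frac{i \sqrt{395322}}{24}$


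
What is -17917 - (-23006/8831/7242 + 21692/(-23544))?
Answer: -1124036371850777/62738974062 ≈ -17916.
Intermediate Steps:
-17917 - (-23006/8831/7242 + 21692/(-23544)) = -17917 - (-23006*1/8831*(1/7242) + 21692*(-1/23544)) = -17917 - (-23006/8831*1/7242 - 5423/5886) = -17917 - (-11503/31977051 - 5423/5886) = -17917 - 1*(-57826418077/62738974062) = -17917 + 57826418077/62738974062 = -1124036371850777/62738974062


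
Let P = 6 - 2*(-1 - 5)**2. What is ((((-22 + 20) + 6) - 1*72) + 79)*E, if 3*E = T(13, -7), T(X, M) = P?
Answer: -242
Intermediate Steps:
P = -66 (P = 6 - 2*(-6)**2 = 6 - 2*36 = 6 - 72 = -66)
T(X, M) = -66
E = -22 (E = (1/3)*(-66) = -22)
((((-22 + 20) + 6) - 1*72) + 79)*E = ((((-22 + 20) + 6) - 1*72) + 79)*(-22) = (((-2 + 6) - 72) + 79)*(-22) = ((4 - 72) + 79)*(-22) = (-68 + 79)*(-22) = 11*(-22) = -242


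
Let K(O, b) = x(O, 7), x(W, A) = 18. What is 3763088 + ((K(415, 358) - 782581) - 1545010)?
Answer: 1435515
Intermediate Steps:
K(O, b) = 18
3763088 + ((K(415, 358) - 782581) - 1545010) = 3763088 + ((18 - 782581) - 1545010) = 3763088 + (-782563 - 1545010) = 3763088 - 2327573 = 1435515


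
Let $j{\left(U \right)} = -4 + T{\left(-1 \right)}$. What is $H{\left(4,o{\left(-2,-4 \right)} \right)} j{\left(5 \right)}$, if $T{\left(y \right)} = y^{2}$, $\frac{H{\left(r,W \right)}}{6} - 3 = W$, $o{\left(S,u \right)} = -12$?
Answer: $162$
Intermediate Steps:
$H{\left(r,W \right)} = 18 + 6 W$
$j{\left(U \right)} = -3$ ($j{\left(U \right)} = -4 + \left(-1\right)^{2} = -4 + 1 = -3$)
$H{\left(4,o{\left(-2,-4 \right)} \right)} j{\left(5 \right)} = \left(18 + 6 \left(-12\right)\right) \left(-3\right) = \left(18 - 72\right) \left(-3\right) = \left(-54\right) \left(-3\right) = 162$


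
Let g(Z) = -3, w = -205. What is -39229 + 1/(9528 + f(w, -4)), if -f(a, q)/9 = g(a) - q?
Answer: -373420850/9519 ≈ -39229.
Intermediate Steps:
f(a, q) = 27 + 9*q (f(a, q) = -9*(-3 - q) = 27 + 9*q)
-39229 + 1/(9528 + f(w, -4)) = -39229 + 1/(9528 + (27 + 9*(-4))) = -39229 + 1/(9528 + (27 - 36)) = -39229 + 1/(9528 - 9) = -39229 + 1/9519 = -373420850/9519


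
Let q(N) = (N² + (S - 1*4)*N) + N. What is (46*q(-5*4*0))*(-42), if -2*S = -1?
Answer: 0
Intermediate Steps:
S = ½ (S = -½*(-1) = ½ ≈ 0.50000)
q(N) = N² - 5*N/2 (q(N) = (N² + (½ - 1*4)*N) + N = (N² + (½ - 4)*N) + N = (N² - 7*N/2) + N = N² - 5*N/2)
(46*q(-5*4*0))*(-42) = (46*((-5*4*0)*(-5 + 2*(-5*4*0))/2))*(-42) = (46*((-20*0)*(-5 + 2*(-20*0))/2))*(-42) = (46*((½)*0*(-5 + 2*0)))*(-42) = (46*((½)*0*(-5 + 0)))*(-42) = (46*((½)*0*(-5)))*(-42) = (46*0)*(-42) = 0*(-42) = 0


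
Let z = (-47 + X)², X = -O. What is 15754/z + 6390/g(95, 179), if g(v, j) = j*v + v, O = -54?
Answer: 2996739/9310 ≈ 321.88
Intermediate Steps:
g(v, j) = v + j*v
X = 54 (X = -1*(-54) = 54)
z = 49 (z = (-47 + 54)² = 7² = 49)
15754/z + 6390/g(95, 179) = 15754/49 + 6390/((95*(1 + 179))) = 15754*(1/49) + 6390/((95*180)) = 15754/49 + 6390/17100 = 15754/49 + 6390*(1/17100) = 15754/49 + 71/190 = 2996739/9310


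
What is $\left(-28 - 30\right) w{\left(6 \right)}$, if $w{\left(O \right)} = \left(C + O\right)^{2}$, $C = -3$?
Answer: $-522$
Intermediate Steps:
$w{\left(O \right)} = \left(-3 + O\right)^{2}$
$\left(-28 - 30\right) w{\left(6 \right)} = \left(-28 - 30\right) \left(-3 + 6\right)^{2} = - 58 \cdot 3^{2} = \left(-58\right) 9 = -522$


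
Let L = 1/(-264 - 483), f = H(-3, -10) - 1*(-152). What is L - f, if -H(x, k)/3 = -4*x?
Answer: -86653/747 ≈ -116.00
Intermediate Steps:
H(x, k) = 12*x (H(x, k) = -(-12)*x = 12*x)
f = 116 (f = 12*(-3) - 1*(-152) = -36 + 152 = 116)
L = -1/747 (L = 1/(-747) = -1/747 ≈ -0.0013387)
L - f = -1/747 - 1*116 = -1/747 - 116 = -86653/747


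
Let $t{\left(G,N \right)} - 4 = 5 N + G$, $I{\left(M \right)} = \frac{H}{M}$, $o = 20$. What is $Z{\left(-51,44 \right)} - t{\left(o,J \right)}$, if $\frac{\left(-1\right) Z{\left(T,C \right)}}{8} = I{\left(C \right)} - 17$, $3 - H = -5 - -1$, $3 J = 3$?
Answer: $\frac{1163}{11} \approx 105.73$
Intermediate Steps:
$J = 1$ ($J = \frac{1}{3} \cdot 3 = 1$)
$H = 7$ ($H = 3 - \left(-5 - -1\right) = 3 - \left(-5 + 1\right) = 3 - -4 = 3 + 4 = 7$)
$I{\left(M \right)} = \frac{7}{M}$
$Z{\left(T,C \right)} = 136 - \frac{56}{C}$ ($Z{\left(T,C \right)} = - 8 \left(\frac{7}{C} - 17\right) = - 8 \left(-17 + \frac{7}{C}\right) = 136 - \frac{56}{C}$)
$t{\left(G,N \right)} = 4 + G + 5 N$ ($t{\left(G,N \right)} = 4 + \left(5 N + G\right) = 4 + \left(G + 5 N\right) = 4 + G + 5 N$)
$Z{\left(-51,44 \right)} - t{\left(o,J \right)} = \left(136 - \frac{56}{44}\right) - \left(4 + 20 + 5 \cdot 1\right) = \left(136 - \frac{14}{11}\right) - \left(4 + 20 + 5\right) = \left(136 - \frac{14}{11}\right) - 29 = \frac{1482}{11} - 29 = \frac{1163}{11}$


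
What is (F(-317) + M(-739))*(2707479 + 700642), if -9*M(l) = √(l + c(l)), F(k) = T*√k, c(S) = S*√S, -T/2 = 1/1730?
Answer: -3408121*√(-739 - 739*I*√739)/9 - 3408121*I*√317/865 ≈ -3.7261e+7 + 3.8587e+7*I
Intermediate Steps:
T = -1/865 (T = -2/1730 = -2*1/1730 = -1/865 ≈ -0.0011561)
c(S) = S^(3/2)
F(k) = -√k/865
M(l) = -√(l + l^(3/2))/9
(F(-317) + M(-739))*(2707479 + 700642) = (-I*√317/865 - √(-739 + (-739)^(3/2))/9)*(2707479 + 700642) = (-I*√317/865 - √(-739 - 739*I*√739)/9)*3408121 = (-√(-739 - 739*I*√739)/9 - I*√317/865)*3408121 = -3408121*√(-739 - 739*I*√739)/9 - 3408121*I*√317/865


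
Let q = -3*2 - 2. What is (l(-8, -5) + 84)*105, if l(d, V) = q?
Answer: 7980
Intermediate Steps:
q = -8 (q = -6 - 2 = -8)
l(d, V) = -8
(l(-8, -5) + 84)*105 = (-8 + 84)*105 = 76*105 = 7980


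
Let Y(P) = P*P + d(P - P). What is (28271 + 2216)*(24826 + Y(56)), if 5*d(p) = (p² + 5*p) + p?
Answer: 852477494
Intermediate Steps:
d(p) = p²/5 + 6*p/5 (d(p) = ((p² + 5*p) + p)/5 = (p² + 6*p)/5 = p²/5 + 6*p/5)
Y(P) = P² (Y(P) = P*P + (P - P)*(6 + (P - P))/5 = P² + (⅕)*0*(6 + 0) = P² + (⅕)*0*6 = P² + 0 = P²)
(28271 + 2216)*(24826 + Y(56)) = (28271 + 2216)*(24826 + 56²) = 30487*(24826 + 3136) = 30487*27962 = 852477494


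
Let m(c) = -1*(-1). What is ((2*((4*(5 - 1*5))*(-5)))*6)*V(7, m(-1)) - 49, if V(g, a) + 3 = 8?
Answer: -49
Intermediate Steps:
m(c) = 1
V(g, a) = 5 (V(g, a) = -3 + 8 = 5)
((2*((4*(5 - 1*5))*(-5)))*6)*V(7, m(-1)) - 49 = ((2*((4*(5 - 1*5))*(-5)))*6)*5 - 49 = ((2*((4*(5 - 5))*(-5)))*6)*5 - 49 = ((2*((4*0)*(-5)))*6)*5 - 49 = ((2*(0*(-5)))*6)*5 - 49 = ((2*0)*6)*5 - 49 = (0*6)*5 - 49 = 0*5 - 49 = 0 - 49 = -49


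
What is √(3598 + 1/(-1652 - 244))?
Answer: √3233536518/948 ≈ 59.983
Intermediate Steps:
√(3598 + 1/(-1652 - 244)) = √(3598 + 1/(-1896)) = √(3598 - 1/1896) = √(6821807/1896) = √3233536518/948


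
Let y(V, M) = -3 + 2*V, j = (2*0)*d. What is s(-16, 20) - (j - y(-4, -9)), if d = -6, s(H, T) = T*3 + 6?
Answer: 55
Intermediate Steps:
s(H, T) = 6 + 3*T (s(H, T) = 3*T + 6 = 6 + 3*T)
j = 0 (j = (2*0)*(-6) = 0*(-6) = 0)
s(-16, 20) - (j - y(-4, -9)) = (6 + 3*20) - (0 - (-3 + 2*(-4))) = (6 + 60) - (0 - (-3 - 8)) = 66 - (0 - 1*(-11)) = 66 - (0 + 11) = 66 - 1*11 = 66 - 11 = 55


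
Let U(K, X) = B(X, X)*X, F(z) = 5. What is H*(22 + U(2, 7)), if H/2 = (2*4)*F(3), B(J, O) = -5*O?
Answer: -17840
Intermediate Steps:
U(K, X) = -5*X**2 (U(K, X) = (-5*X)*X = -5*X**2)
H = 80 (H = 2*((2*4)*5) = 2*(8*5) = 2*40 = 80)
H*(22 + U(2, 7)) = 80*(22 - 5*7**2) = 80*(22 - 5*49) = 80*(22 - 245) = 80*(-223) = -17840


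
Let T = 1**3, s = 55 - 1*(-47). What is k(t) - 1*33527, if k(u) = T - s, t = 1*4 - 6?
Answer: -33628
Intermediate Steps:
s = 102 (s = 55 + 47 = 102)
T = 1
t = -2 (t = 4 - 6 = -2)
k(u) = -101 (k(u) = 1 - 1*102 = 1 - 102 = -101)
k(t) - 1*33527 = -101 - 1*33527 = -101 - 33527 = -33628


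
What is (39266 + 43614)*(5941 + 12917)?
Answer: 1562951040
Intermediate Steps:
(39266 + 43614)*(5941 + 12917) = 82880*18858 = 1562951040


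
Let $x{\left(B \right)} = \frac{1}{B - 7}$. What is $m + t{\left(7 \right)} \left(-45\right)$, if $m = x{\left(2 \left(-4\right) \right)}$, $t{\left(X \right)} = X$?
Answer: $- \frac{4726}{15} \approx -315.07$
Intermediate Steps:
$x{\left(B \right)} = \frac{1}{-7 + B}$
$m = - \frac{1}{15}$ ($m = \frac{1}{-7 + 2 \left(-4\right)} = \frac{1}{-7 - 8} = \frac{1}{-15} = - \frac{1}{15} \approx -0.066667$)
$m + t{\left(7 \right)} \left(-45\right) = - \frac{1}{15} + 7 \left(-45\right) = - \frac{1}{15} - 315 = - \frac{4726}{15}$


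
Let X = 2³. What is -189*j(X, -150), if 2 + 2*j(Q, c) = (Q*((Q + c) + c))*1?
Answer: 220941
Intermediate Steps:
X = 8
j(Q, c) = -1 + Q*(Q + 2*c)/2 (j(Q, c) = -1 + ((Q*((Q + c) + c))*1)/2 = -1 + ((Q*(Q + 2*c))*1)/2 = -1 + (Q*(Q + 2*c))/2 = -1 + Q*(Q + 2*c)/2)
-189*j(X, -150) = -189*(-1 + (½)*8² + 8*(-150)) = -189*(-1 + (½)*64 - 1200) = -189*(-1 + 32 - 1200) = -189*(-1169) = 220941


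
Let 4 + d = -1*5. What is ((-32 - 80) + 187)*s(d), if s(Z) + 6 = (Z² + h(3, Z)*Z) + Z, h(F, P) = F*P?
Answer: 23175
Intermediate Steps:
d = -9 (d = -4 - 1*5 = -4 - 5 = -9)
s(Z) = -6 + Z + 4*Z² (s(Z) = -6 + ((Z² + (3*Z)*Z) + Z) = -6 + ((Z² + 3*Z²) + Z) = -6 + (4*Z² + Z) = -6 + (Z + 4*Z²) = -6 + Z + 4*Z²)
((-32 - 80) + 187)*s(d) = ((-32 - 80) + 187)*(-6 - 9 + 4*(-9)²) = (-112 + 187)*(-6 - 9 + 4*81) = 75*(-6 - 9 + 324) = 75*309 = 23175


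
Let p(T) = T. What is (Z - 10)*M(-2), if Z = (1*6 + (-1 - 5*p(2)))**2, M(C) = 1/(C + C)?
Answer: -15/4 ≈ -3.7500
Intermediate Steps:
M(C) = 1/(2*C)
Z = 25 (Z = (1*6 + (-1 - 5*2))**2 = (6 + (-1 - 10))**2 = (6 - 11)**2 = (-5)**2 = 25)
(Z - 10)*M(-2) = (25 - 10)*((1/2)/(-2)) = 15*((1/2)*(-1/2)) = 15*(-1/4) = -15/4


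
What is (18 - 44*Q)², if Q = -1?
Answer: 3844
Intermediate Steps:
(18 - 44*Q)² = (18 - 44*(-1))² = (18 + 44)² = 62² = 3844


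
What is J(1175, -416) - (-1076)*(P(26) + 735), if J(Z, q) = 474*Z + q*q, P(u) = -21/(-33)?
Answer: 16737058/11 ≈ 1.5216e+6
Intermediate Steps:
P(u) = 7/11 (P(u) = -21*(-1/33) = 7/11)
J(Z, q) = q² + 474*Z (J(Z, q) = 474*Z + q² = q² + 474*Z)
J(1175, -416) - (-1076)*(P(26) + 735) = ((-416)² + 474*1175) - (-1076)*(7/11 + 735) = (173056 + 556950) - (-1076)*8092/11 = 730006 - 1*(-8706992/11) = 730006 + 8706992/11 = 16737058/11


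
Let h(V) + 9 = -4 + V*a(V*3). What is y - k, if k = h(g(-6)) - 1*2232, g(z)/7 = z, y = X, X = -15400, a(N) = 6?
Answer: -12903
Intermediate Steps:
y = -15400
g(z) = 7*z
h(V) = -13 + 6*V (h(V) = -9 + (-4 + V*6) = -9 + (-4 + 6*V) = -13 + 6*V)
k = -2497 (k = (-13 + 6*(7*(-6))) - 1*2232 = (-13 + 6*(-42)) - 2232 = (-13 - 252) - 2232 = -265 - 2232 = -2497)
y - k = -15400 - 1*(-2497) = -15400 + 2497 = -12903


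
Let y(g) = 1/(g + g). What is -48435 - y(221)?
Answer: -21408271/442 ≈ -48435.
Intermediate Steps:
y(g) = 1/(2*g)
-48435 - y(221) = -48435 - 1/(2*221) = -48435 - 1*1/442 = -48435 - 1/442 = -21408271/442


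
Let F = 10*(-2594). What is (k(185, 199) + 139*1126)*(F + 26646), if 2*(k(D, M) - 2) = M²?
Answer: 124479449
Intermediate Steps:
k(D, M) = 2 + M²/2
F = -25940
(k(185, 199) + 139*1126)*(F + 26646) = ((2 + (½)*199²) + 139*1126)*(-25940 + 26646) = ((2 + (½)*39601) + 156514)*706 = ((2 + 39601/2) + 156514)*706 = (39605/2 + 156514)*706 = (352633/2)*706 = 124479449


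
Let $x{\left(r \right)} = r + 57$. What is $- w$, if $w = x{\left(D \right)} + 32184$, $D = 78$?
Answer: $-32319$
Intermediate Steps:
$x{\left(r \right)} = 57 + r$
$w = 32319$ ($w = \left(57 + 78\right) + 32184 = 135 + 32184 = 32319$)
$- w = \left(-1\right) 32319 = -32319$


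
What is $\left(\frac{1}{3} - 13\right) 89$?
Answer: $- \frac{3382}{3} \approx -1127.3$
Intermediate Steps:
$\left(\frac{1}{3} - 13\right) 89 = \left(- \frac{38}{3}\right) 89 = - \frac{3382}{3}$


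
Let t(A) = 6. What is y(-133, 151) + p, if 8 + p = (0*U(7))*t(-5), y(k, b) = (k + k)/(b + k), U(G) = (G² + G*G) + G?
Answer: -205/9 ≈ -22.778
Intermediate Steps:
U(G) = G + 2*G² (U(G) = (G² + G²) + G = 2*G² + G = G + 2*G²)
y(k, b) = 2*k/(b + k) (y(k, b) = (2*k)/(b + k) = 2*k/(b + k))
p = -8 (p = -8 + (0*(7*(1 + 2*7)))*6 = -8 + (0*(7*(1 + 14)))*6 = -8 + (0*(7*15))*6 = -8 + (0*105)*6 = -8 + 0*6 = -8 + 0 = -8)
y(-133, 151) + p = 2*(-133)/(151 - 133) - 8 = 2*(-133)/18 - 8 = 2*(-133)*(1/18) - 8 = -133/9 - 8 = -205/9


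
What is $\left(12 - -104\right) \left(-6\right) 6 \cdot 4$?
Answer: $-16704$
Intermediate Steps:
$\left(12 - -104\right) \left(-6\right) 6 \cdot 4 = \left(12 + 104\right) \left(\left(-36\right) 4\right) = 116 \left(-144\right) = -16704$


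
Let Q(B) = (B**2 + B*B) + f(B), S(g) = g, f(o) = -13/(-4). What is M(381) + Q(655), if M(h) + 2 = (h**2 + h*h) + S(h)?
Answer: 4595017/4 ≈ 1.1488e+6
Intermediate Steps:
f(o) = 13/4 (f(o) = -13*(-1/4) = 13/4)
Q(B) = 13/4 + 2*B**2 (Q(B) = (B**2 + B*B) + 13/4 = (B**2 + B**2) + 13/4 = 2*B**2 + 13/4 = 13/4 + 2*B**2)
M(h) = -2 + h + 2*h**2 (M(h) = -2 + ((h**2 + h*h) + h) = -2 + ((h**2 + h**2) + h) = -2 + (2*h**2 + h) = -2 + (h + 2*h**2) = -2 + h + 2*h**2)
M(381) + Q(655) = (-2 + 381 + 2*381**2) + (13/4 + 2*655**2) = (-2 + 381 + 2*145161) + (13/4 + 2*429025) = (-2 + 381 + 290322) + (13/4 + 858050) = 290701 + 3432213/4 = 4595017/4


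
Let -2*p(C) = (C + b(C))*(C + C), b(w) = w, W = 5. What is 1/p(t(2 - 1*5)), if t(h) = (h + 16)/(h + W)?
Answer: -2/169 ≈ -0.011834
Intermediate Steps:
t(h) = (16 + h)/(5 + h) (t(h) = (h + 16)/(h + 5) = (16 + h)/(5 + h))
p(C) = -2*C**2 (p(C) = -(C + C)*(C + C)/2 = -2*C*2*C/2 = -2*C**2)
1/p(t(2 - 1*5)) = 1/(-2*(16 + (2 - 1*5))**2/(5 + (2 - 1*5))**2) = 1/(-2*(16 + (2 - 5))**2/(5 + (2 - 5))**2) = 1/(-2*(16 - 3)**2/(5 - 3)**2) = 1/(-2*(13/2)**2) = 1/(-2*169/4) = 1/(-169/2) = -2/169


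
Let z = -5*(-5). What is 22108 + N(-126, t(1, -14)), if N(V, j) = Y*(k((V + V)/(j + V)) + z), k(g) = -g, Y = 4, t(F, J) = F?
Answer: 2774992/125 ≈ 22200.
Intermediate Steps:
z = 25
N(V, j) = 100 - 8*V/(V + j) (N(V, j) = 4*(-(V + V)/(j + V) + 25) = 4*(-2*V/(V + j) + 25) = 4*(25 - 2*V/(V + j)) = 100 - 8*V/(V + j))
22108 + N(-126, t(1, -14)) = 22108 + 4*(23*(-126) + 25*1)/(-126 + 1) = 22108 + 4*(-2898 + 25)/(-125) = 22108 + 4*(-1/125)*(-2873) = 22108 + 11492/125 = 2774992/125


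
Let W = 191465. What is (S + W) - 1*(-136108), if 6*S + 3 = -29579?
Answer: 967928/3 ≈ 3.2264e+5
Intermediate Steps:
S = -14791/3 (S = -½ + (⅙)*(-29579) = -½ - 29579/6 = -14791/3 ≈ -4930.3)
(S + W) - 1*(-136108) = (-14791/3 + 191465) - 1*(-136108) = 559604/3 + 136108 = 967928/3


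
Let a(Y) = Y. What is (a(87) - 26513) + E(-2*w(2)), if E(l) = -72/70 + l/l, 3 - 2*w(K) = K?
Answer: -924911/35 ≈ -26426.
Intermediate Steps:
w(K) = 3/2 - K/2
E(l) = -1/35 (E(l) = -72*1/70 + 1 = -36/35 + 1 = -1/35)
(a(87) - 26513) + E(-2*w(2)) = (87 - 26513) - 1/35 = -26426 - 1/35 = -924911/35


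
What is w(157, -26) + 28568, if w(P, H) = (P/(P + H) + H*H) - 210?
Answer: 3803611/131 ≈ 29035.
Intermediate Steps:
w(P, H) = -210 + H**2 + P/(H + P) (w(P, H) = (P/(H + P) + H**2) - 210 = (H**2 + P/(H + P)) - 210 = -210 + H**2 + P/(H + P))
w(157, -26) + 28568 = ((-26)**3 - 210*(-26) - 209*157 + 157*(-26)**2)/(-26 + 157) + 28568 = (-17576 + 5460 - 32813 + 157*676)/131 + 28568 = (-17576 + 5460 - 32813 + 106132)/131 + 28568 = (1/131)*61203 + 28568 = 61203/131 + 28568 = 3803611/131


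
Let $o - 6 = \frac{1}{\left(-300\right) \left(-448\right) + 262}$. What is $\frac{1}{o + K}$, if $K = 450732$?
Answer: $\frac{134662}{60697280557} \approx 2.2186 \cdot 10^{-6}$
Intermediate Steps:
$o = \frac{807973}{134662}$ ($o = 6 + \frac{1}{\left(-300\right) \left(-448\right) + 262} = 6 + \frac{1}{134400 + 262} = 6 + \frac{1}{134662} = \frac{807973}{134662} \approx 6.0$)
$\frac{1}{o + K} = \frac{1}{\frac{807973}{134662} + 450732} = \frac{1}{\frac{60697280557}{134662}} = \frac{134662}{60697280557}$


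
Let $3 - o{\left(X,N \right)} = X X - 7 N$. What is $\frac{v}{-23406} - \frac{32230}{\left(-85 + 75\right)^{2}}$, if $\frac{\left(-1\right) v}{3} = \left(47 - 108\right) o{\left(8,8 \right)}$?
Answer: $- \frac{6285699}{19505} \approx -322.26$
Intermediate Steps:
$o{\left(X,N \right)} = 3 - X^{2} + 7 N$ ($o{\left(X,N \right)} = 3 - \left(X X - 7 N\right) = 3 - \left(X^{2} - 7 N\right) = 3 + \left(- X^{2} + 7 N\right) = 3 - X^{2} + 7 N$)
$v = -915$ ($v = - 3 \left(47 - 108\right) \left(3 - 8^{2} + 7 \cdot 8\right) = - 3 \left(- 61 \left(3 - 64 + 56\right)\right) = - 3 \left(\left(-61\right) \left(-5\right)\right) = \left(-3\right) 305 = -915$)
$\frac{v}{-23406} - \frac{32230}{\left(-85 + 75\right)^{2}} = - \frac{915}{-23406} - \frac{32230}{\left(-85 + 75\right)^{2}} = \left(-915\right) \left(- \frac{1}{23406}\right) - \frac{32230}{\left(-10\right)^{2}} = \frac{305}{7802} - \frac{32230}{100} = \frac{305}{7802} - \frac{3223}{10} = - \frac{6285699}{19505}$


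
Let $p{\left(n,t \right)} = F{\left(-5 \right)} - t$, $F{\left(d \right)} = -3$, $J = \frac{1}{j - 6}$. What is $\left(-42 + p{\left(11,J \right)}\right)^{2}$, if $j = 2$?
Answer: $\frac{32041}{16} \approx 2002.6$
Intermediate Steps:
$J = - \frac{1}{4}$ ($J = \frac{1}{2 - 6} = \frac{1}{-4} = - \frac{1}{4} \approx -0.25$)
$p{\left(n,t \right)} = -3 - t$
$\left(-42 + p{\left(11,J \right)}\right)^{2} = \left(-42 - \frac{11}{4}\right)^{2} = \left(- \frac{179}{4}\right)^{2} = \frac{32041}{16}$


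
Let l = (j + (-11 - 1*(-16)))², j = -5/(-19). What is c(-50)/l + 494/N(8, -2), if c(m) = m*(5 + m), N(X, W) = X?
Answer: 5719/40 ≈ 142.98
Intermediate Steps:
j = 5/19 (j = -5*(-1/19) = 5/19 ≈ 0.26316)
l = 10000/361 (l = (5/19 + (-11 - 1*(-16)))² = (5/19 + (-11 + 16))² = (5/19 + 5)² = (100/19)² = 10000/361 ≈ 27.701)
c(-50)/l + 494/N(8, -2) = (-50*(5 - 50))/(10000/361) + 494/8 = -50*(-45)*(361/10000) + 494*(⅛) = 2250*(361/10000) + 247/4 = 3249/40 + 247/4 = 5719/40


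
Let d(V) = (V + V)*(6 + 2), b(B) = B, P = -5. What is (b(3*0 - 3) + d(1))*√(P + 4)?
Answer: 13*I ≈ 13.0*I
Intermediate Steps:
d(V) = 16*V (d(V) = (2*V)*8 = 16*V)
(b(3*0 - 3) + d(1))*√(P + 4) = ((3*0 - 3) + 16*1)*√(-5 + 4) = ((0 - 3) + 16)*√(-1) = (-3 + 16)*I = 13*I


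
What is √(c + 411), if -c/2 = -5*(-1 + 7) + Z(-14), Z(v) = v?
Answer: √499 ≈ 22.338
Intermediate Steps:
c = 88 (c = -2*(-5*(-1 + 7) - 14) = -2*(-5*6 - 14) = -2*(-30 - 14) = -2*(-44) = 88)
√(c + 411) = √(88 + 411) = √499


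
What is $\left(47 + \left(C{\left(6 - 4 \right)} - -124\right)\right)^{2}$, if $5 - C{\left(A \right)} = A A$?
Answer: $29584$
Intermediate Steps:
$C{\left(A \right)} = 5 - A^{2}$ ($C{\left(A \right)} = 5 - A A = 5 - A^{2}$)
$\left(47 + \left(C{\left(6 - 4 \right)} - -124\right)\right)^{2} = \left(47 + \left(\left(5 - \left(6 - 4\right)^{2}\right) - -124\right)\right)^{2} = \left(47 + \left(\left(5 - 2^{2}\right) + 124\right)\right)^{2} = \left(47 + \left(\left(5 - 4\right) + 124\right)\right)^{2} = \left(47 + \left(1 + 124\right)\right)^{2} = \left(47 + 125\right)^{2} = 172^{2} = 29584$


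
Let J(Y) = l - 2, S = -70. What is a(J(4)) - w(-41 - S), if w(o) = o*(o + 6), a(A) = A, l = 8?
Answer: -1009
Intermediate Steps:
J(Y) = 6 (J(Y) = 8 - 2 = 6)
w(o) = o*(6 + o)
a(J(4)) - w(-41 - S) = 6 - (-41 - 1*(-70))*(6 + (-41 - 1*(-70))) = 6 - (-41 + 70)*(6 + (-41 + 70)) = 6 - 29*(6 + 29) = 6 - 29*35 = 6 - 1*1015 = 6 - 1015 = -1009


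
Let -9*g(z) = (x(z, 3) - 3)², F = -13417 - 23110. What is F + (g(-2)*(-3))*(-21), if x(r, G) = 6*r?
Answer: -38102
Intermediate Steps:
F = -36527
g(z) = -(-3 + 6*z)²/9 (g(z) = -(6*z - 3)²/9 = -(-3 + 6*z)²/9)
F + (g(-2)*(-3))*(-21) = -36527 + (-(-1 + 2*(-2))²*(-3))*(-21) = -36527 + (-(-1 - 4)²*(-3))*(-21) = -36527 + (-1*(-5)²*(-3))*(-21) = -36527 + (-1*25*(-3))*(-21) = -36527 - 25*(-3)*(-21) = -36527 + 75*(-21) = -36527 - 1575 = -38102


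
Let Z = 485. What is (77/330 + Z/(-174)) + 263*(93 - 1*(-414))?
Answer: 58002224/435 ≈ 1.3334e+5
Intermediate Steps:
(77/330 + Z/(-174)) + 263*(93 - 1*(-414)) = (77/330 + 485/(-174)) + 263*(93 - 1*(-414)) = (77*(1/330) + 485*(-1/174)) + 263*(93 + 414) = (7/30 - 485/174) + 263*507 = -1111/435 + 133341 = 58002224/435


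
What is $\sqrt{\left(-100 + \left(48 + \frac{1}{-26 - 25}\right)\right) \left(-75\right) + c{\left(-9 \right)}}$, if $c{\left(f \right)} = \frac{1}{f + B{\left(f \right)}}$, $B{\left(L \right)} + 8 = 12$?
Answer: $\frac{2 \sqrt{7046670}}{85} \approx 62.46$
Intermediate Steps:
$B{\left(L \right)} = 4$ ($B{\left(L \right)} = -8 + 12 = 4$)
$c{\left(f \right)} = \frac{1}{4 + f}$ ($c{\left(f \right)} = \frac{1}{f + 4} = \frac{1}{4 + f}$)
$\sqrt{\left(-100 + \left(48 + \frac{1}{-26 - 25}\right)\right) \left(-75\right) + c{\left(-9 \right)}} = \sqrt{\left(-100 + \left(48 + \frac{1}{-26 - 25}\right)\right) \left(-75\right) + \frac{1}{4 - 9}} = \sqrt{\left(-100 + \left(48 + \frac{1}{-51}\right)\right) \left(-75\right) + \frac{1}{-5}} = \sqrt{\left(-100 + \left(48 - \frac{1}{51}\right)\right) \left(-75\right) - \frac{1}{5}} = \sqrt{\left(-100 + \frac{2447}{51}\right) \left(-75\right) - \frac{1}{5}} = \sqrt{\left(- \frac{2653}{51}\right) \left(-75\right) - \frac{1}{5}} = \sqrt{\frac{66325}{17} - \frac{1}{5}} = \sqrt{\frac{331608}{85}} = \frac{2 \sqrt{7046670}}{85}$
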